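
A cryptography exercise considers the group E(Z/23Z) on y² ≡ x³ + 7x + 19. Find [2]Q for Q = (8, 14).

tangent at (8, 14): λ = (3·8² + 7)/(2·14) ≡ 15/5. 5⁻¹ ≡ 14 (mod 23), so λ ≡ 15·14 ≡ 3.
  x = λ² - 8 - 8 = 9 - 16 ≡ 16; y = λ·(8 - 16) - 14 ≡ 8. → (16, 8)

(16, 8)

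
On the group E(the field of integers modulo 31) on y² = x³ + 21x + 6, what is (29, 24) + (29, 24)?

(23, 15)

tangent at (29, 24): λ = (3·29² + 21)/(2·24) ≡ 2/17. 17⁻¹ ≡ 11 (mod 31), so λ ≡ 2·11 ≡ 22.
  x = λ² - 29 - 29 = 484 - 58 ≡ 23; y = λ·(29 - 23) - 24 ≡ 15. → (23, 15)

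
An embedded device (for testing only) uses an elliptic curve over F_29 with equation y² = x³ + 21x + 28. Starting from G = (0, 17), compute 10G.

(6, 15)

Double-and-add on 10 = (1010)₂. Start with G = (0, 17) for the leading 1-bit.
double: tangent at (0, 17): λ = (3·0² + 21)/(2·17) ≡ 21/5. 5⁻¹ ≡ 6 (mod 29) since 5·6 = 30 ≡ 1, so λ ≡ 21·6 ≡ 10.
  x = λ² - 0 - 0 = 100 - 0 ≡ 13; y = λ·(0 - 13) - 17 ≡ 27. → (13, 27)
double: tangent at (13, 27): λ = (3·13² + 21)/(2·27) ≡ 6/25. 25⁻¹ ≡ 7 (mod 29) since 25·7 = 175 ≡ 1, so λ ≡ 6·7 ≡ 13.
  x = λ² - 13 - 13 = 169 - 26 ≡ 27; y = λ·(13 - 27) - 27 ≡ 23. → (27, 23)
add G: (27, 23) + (0, 17). λ = (17 - 23)/(0 - 27) ≡ 23/2 mod 29. 2⁻¹ ≡ 15 (mod 29), so λ ≡ 26.
  x = λ² - 27 - 0 = 676 - 27 ≡ 11; y = λ·(27 - 11) - 23 ≡ 16. → (11, 16)
double: tangent at (11, 16): λ = (3·11² + 21)/(2·16) ≡ 7/3. 3⁻¹ ≡ 10 (mod 29) since 3·10 = 30 ≡ 1, so λ ≡ 7·10 ≡ 12.
  x = λ² - 11 - 11 = 144 - 22 ≡ 6; y = λ·(11 - 6) - 16 ≡ 15. → (6, 15)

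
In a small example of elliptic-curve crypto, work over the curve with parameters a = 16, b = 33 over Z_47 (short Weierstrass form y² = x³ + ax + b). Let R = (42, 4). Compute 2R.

(5, 35)

tangent at (42, 4): λ = (3·42² + 16)/(2·4) ≡ 44/8. 8⁻¹ ≡ 6 (mod 47) since 8·6 = 48 ≡ 1, so λ ≡ 44·6 ≡ 29.
  x = λ² - 42 - 42 = 841 - 84 ≡ 5; y = λ·(42 - 5) - 4 ≡ 35. → (5, 35)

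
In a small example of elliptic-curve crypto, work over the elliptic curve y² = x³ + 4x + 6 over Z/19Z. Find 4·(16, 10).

(9, 7)

Write P = (16, 10).
Double-and-add on 4 = (100)₂. Start with P = (16, 10) for the leading 1-bit.
double: tangent at (16, 10): λ = (3·16² + 4)/(2·10) ≡ 12/1. 1⁻¹ ≡ 1 (mod 19), so λ ≡ 12·1 ≡ 12.
  x = λ² - 16 - 16 = 144 - 32 ≡ 17; y = λ·(16 - 17) - 10 ≡ 16. → (17, 16)
double: tangent at (17, 16): λ = (3·17² + 4)/(2·16) ≡ 16/13. 13⁻¹ ≡ 3 (mod 19), so λ ≡ 16·3 ≡ 10.
  x = λ² - 17 - 17 = 100 - 34 ≡ 9; y = λ·(17 - 9) - 16 ≡ 7. → (9, 7)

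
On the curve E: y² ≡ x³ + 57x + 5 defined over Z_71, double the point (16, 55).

(42, 34)

tangent at (16, 55): λ = (3·16² + 57)/(2·55) ≡ 44/39. 39⁻¹ ≡ 51 (mod 71) since 39·51 = 1989 ≡ 1, so λ ≡ 44·51 ≡ 43.
  x = λ² - 16 - 16 = 1849 - 32 ≡ 42; y = λ·(16 - 42) - 55 ≡ 34. → (42, 34)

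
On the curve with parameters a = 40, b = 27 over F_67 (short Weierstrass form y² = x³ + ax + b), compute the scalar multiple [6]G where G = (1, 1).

Double-and-add on 6 = (110)₂. Start with G = (1, 1) for the leading 1-bit.
double: tangent at (1, 1): λ = (3·1² + 40)/(2·1) ≡ 43/2. 2⁻¹ ≡ 34 (mod 67), so λ ≡ 43·34 ≡ 55.
  x = λ² - 1 - 1 = 3025 - 2 ≡ 8; y = λ·(1 - 8) - 1 ≡ 16. → (8, 16)
add G: (8, 16) + (1, 1). λ = (1 - 16)/(1 - 8) ≡ 52/60 mod 67. 60⁻¹ ≡ 19 (mod 67), so λ ≡ 50.
  x = λ² - 8 - 1 = 2500 - 9 ≡ 12; y = λ·(8 - 12) - 16 ≡ 52. → (12, 52)
double: tangent at (12, 52): λ = (3·12² + 40)/(2·52) ≡ 3/37. 37⁻¹ ≡ 29 (mod 67) since 37·29 = 1073 ≡ 1, so λ ≡ 3·29 ≡ 20.
  x = λ² - 12 - 12 = 400 - 24 ≡ 41; y = λ·(12 - 41) - 52 ≡ 38. → (41, 38)

(41, 38)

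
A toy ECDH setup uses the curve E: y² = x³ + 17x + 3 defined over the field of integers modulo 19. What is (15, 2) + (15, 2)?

(12, 4)

tangent at (15, 2): λ = (3·15² + 17)/(2·2) ≡ 8/4. 4⁻¹ ≡ 5 (mod 19), so λ ≡ 8·5 ≡ 2.
  x = λ² - 15 - 15 = 4 - 30 ≡ 12; y = λ·(15 - 12) - 2 ≡ 4. → (12, 4)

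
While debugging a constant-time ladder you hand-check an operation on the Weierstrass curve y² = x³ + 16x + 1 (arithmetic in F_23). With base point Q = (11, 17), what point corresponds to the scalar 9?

(11, 6)

Repeated addition: build up to 9Q.
2Q: tangent at (11, 17): λ = (3·11² + 16)/(2·17) ≡ 11/11. 11⁻¹ ≡ 21 (mod 23) since 11·21 = 231 ≡ 1, so λ ≡ 11·21 ≡ 1.
  x = λ² - 11 - 11 = 1 - 22 ≡ 2; y = λ·(11 - 2) - 17 ≡ 15. → (2, 15)
3Q: (2, 15) + (11, 17). λ = (17 - 15)/(11 - 2) ≡ 2/9 mod 23. 9⁻¹ ≡ 18 (mod 23) since 9·18 = 162 ≡ 1, so λ ≡ 13.
  x = λ² - 2 - 11 = 169 - 13 ≡ 18; y = λ·(2 - 18) - 15 ≡ 7. → (18, 7)
4Q: (18, 7) + (11, 17). λ = (17 - 7)/(11 - 18) ≡ 10/16 mod 23. 16⁻¹ ≡ 13 (mod 23), so λ ≡ 15.
  x = λ² - 18 - 11 = 225 - 29 ≡ 12; y = λ·(18 - 12) - 7 ≡ 14. → (12, 14)
5Q: (12, 14) + (11, 17). λ = (17 - 14)/(11 - 12) ≡ 3/22 mod 23. 22⁻¹ ≡ 22 (mod 23), so λ ≡ 20.
  x = λ² - 12 - 11 = 400 - 23 ≡ 9; y = λ·(12 - 9) - 14 ≡ 0. → (9, 0)
6Q: (9, 0) + (11, 17). λ = (17 - 0)/(11 - 9) ≡ 17/2 mod 23. 2⁻¹ ≡ 12 (mod 23), so λ ≡ 20.
  x = λ² - 9 - 11 = 400 - 20 ≡ 12; y = λ·(9 - 12) - 0 ≡ 9. → (12, 9)
7Q: (12, 9) + (11, 17). λ = (17 - 9)/(11 - 12) ≡ 8/22 mod 23. 22⁻¹ ≡ 22 (mod 23), so λ ≡ 15.
  x = λ² - 12 - 11 = 225 - 23 ≡ 18; y = λ·(12 - 18) - 9 ≡ 16. → (18, 16)
8Q: (18, 16) + (11, 17). λ = (17 - 16)/(11 - 18) ≡ 1/16 mod 23. 16⁻¹ ≡ 13 (mod 23) since 16·13 = 208 ≡ 1, so λ ≡ 13.
  x = λ² - 18 - 11 = 169 - 29 ≡ 2; y = λ·(18 - 2) - 16 ≡ 8. → (2, 8)
9Q: (2, 8) + (11, 17). λ = (17 - 8)/(11 - 2) ≡ 9/9 mod 23. 9⁻¹ ≡ 18 (mod 23) since 9·18 = 162 ≡ 1, so λ ≡ 1.
  x = λ² - 2 - 11 = 1 - 13 ≡ 11; y = λ·(2 - 11) - 8 ≡ 6. → (11, 6)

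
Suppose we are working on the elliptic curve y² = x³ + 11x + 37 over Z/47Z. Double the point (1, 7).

(46, 42)

tangent at (1, 7): λ = (3·1² + 11)/(2·7) ≡ 14/14. 14⁻¹ ≡ 37 (mod 47), so λ ≡ 14·37 ≡ 1.
  x = λ² - 1 - 1 = 1 - 2 ≡ 46; y = λ·(1 - 46) - 7 ≡ 42. → (46, 42)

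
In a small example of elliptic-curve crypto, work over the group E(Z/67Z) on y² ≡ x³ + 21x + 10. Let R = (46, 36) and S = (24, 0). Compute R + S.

(3, 10)

(46, 36) + (24, 0). λ = (0 - 36)/(24 - 46) ≡ 31/45 mod 67. 45⁻¹ ≡ 3 (mod 67) since 45·3 = 135 ≡ 1, so λ ≡ 26.
  x = λ² - 46 - 24 = 676 - 70 ≡ 3; y = λ·(46 - 3) - 36 ≡ 10. → (3, 10)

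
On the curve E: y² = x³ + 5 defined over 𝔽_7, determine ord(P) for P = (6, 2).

7

2P: tangent at (6, 2): λ = (3·6² + 0)/(2·2) ≡ 3/4. 4⁻¹ ≡ 2 (mod 7), so λ ≡ 3·2 ≡ 6.
  x = λ² - 6 - 6 = 36 - 12 ≡ 3; y = λ·(6 - 3) - 2 ≡ 2. → (3, 2)
3P: (3, 2) + (6, 2). λ = (2 - 2)/(6 - 3) ≡ 0/3 mod 7. 3⁻¹ ≡ 5 (mod 7) since 3·5 = 15 ≡ 1, so λ ≡ 0.
  x = λ² - 3 - 6 = 0 - 9 ≡ 5; y = λ·(3 - 5) - 2 ≡ 5. → (5, 5)
4P: (5, 5) + (6, 2). λ = (2 - 5)/(6 - 5) ≡ 4/1 mod 7. 1⁻¹ ≡ 1 (mod 7) since 1·1 = 1 ≡ 1, so λ ≡ 4.
  x = λ² - 5 - 6 = 16 - 11 ≡ 5; y = λ·(5 - 5) - 5 ≡ 2. → (5, 2)
5P: (5, 2) + (6, 2). λ = (2 - 2)/(6 - 5) ≡ 0/1 mod 7. 1⁻¹ ≡ 1 (mod 7), so λ ≡ 0.
  x = λ² - 5 - 6 = 0 - 11 ≡ 3; y = λ·(5 - 3) - 2 ≡ 5. → (3, 5)
6P: (3, 5) + (6, 2). λ = (2 - 5)/(6 - 3) ≡ 4/3 mod 7. 3⁻¹ ≡ 5 (mod 7), so λ ≡ 6.
  x = λ² - 3 - 6 = 36 - 9 ≡ 6; y = λ·(3 - 6) - 5 ≡ 5. → (6, 5)
7P: (6, 5) + (6, 2): same x and y₁ ≡ -y₂, so the sum is the point at infinity.
7P = the point at infinity, so the order is 7.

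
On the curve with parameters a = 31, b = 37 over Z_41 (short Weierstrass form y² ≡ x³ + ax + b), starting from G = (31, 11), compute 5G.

(2, 36)

Double-and-add on 5 = (101)₂. Start with G = (31, 11) for the leading 1-bit.
double: tangent at (31, 11): λ = (3·31² + 31)/(2·11) ≡ 3/22. 22⁻¹ ≡ 28 (mod 41), so λ ≡ 3·28 ≡ 2.
  x = λ² - 31 - 31 = 4 - 62 ≡ 24; y = λ·(31 - 24) - 11 ≡ 3. → (24, 3)
double: tangent at (24, 3): λ = (3·24² + 31)/(2·3) ≡ 37/6. 6⁻¹ ≡ 7 (mod 41) since 6·7 = 42 ≡ 1, so λ ≡ 37·7 ≡ 13.
  x = λ² - 24 - 24 = 169 - 48 ≡ 39; y = λ·(24 - 39) - 3 ≡ 7. → (39, 7)
add G: (39, 7) + (31, 11). λ = (11 - 7)/(31 - 39) ≡ 4/33 mod 41. 33⁻¹ ≡ 5 (mod 41) since 33·5 = 165 ≡ 1, so λ ≡ 20.
  x = λ² - 39 - 31 = 400 - 70 ≡ 2; y = λ·(39 - 2) - 7 ≡ 36. → (2, 36)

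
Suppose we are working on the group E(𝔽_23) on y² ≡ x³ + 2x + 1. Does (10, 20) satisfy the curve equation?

y² = 20² ≡ 9; x³ + 2x + 1 = 1021 ≡ 9 (mod 23). 9 = 9.

yes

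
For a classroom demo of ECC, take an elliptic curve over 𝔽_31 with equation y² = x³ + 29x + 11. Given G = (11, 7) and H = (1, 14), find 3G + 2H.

(12, 14)

First 3G:
Repeated addition: build up to 3G.
2G: tangent at (11, 7): λ = (3·11² + 29)/(2·7) ≡ 20/14. 14⁻¹ ≡ 20 (mod 31) since 14·20 = 280 ≡ 1, so λ ≡ 20·20 ≡ 28.
  x = λ² - 11 - 11 = 784 - 22 ≡ 18; y = λ·(11 - 18) - 7 ≡ 14. → (18, 14)
3G: (18, 14) + (11, 7). λ = (7 - 14)/(11 - 18) ≡ 24/24 mod 31. 24⁻¹ ≡ 22 (mod 31), so λ ≡ 1.
  x = λ² - 18 - 11 = 1 - 29 ≡ 3; y = λ·(18 - 3) - 14 ≡ 1. → (3, 1)
3G = (3, 1).
Next 2H:
Repeated addition: build up to 2H.
2H: tangent at (1, 14): λ = (3·1² + 29)/(2·14) ≡ 1/28. 28⁻¹ ≡ 10 (mod 31), so λ ≡ 1·10 ≡ 10.
  x = λ² - 1 - 1 = 100 - 2 ≡ 5; y = λ·(1 - 5) - 14 ≡ 8. → (5, 8)
2H = (5, 8).
Finally 3G + 2H:
(3, 1) + (5, 8). λ = (8 - 1)/(5 - 3) ≡ 7/2 mod 31. 2⁻¹ ≡ 16 (mod 31), so λ ≡ 19.
  x = λ² - 3 - 5 = 361 - 8 ≡ 12; y = λ·(3 - 12) - 1 ≡ 14. → (12, 14)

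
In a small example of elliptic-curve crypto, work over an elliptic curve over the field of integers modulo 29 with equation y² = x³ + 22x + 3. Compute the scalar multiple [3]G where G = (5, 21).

(12, 9)

Repeated addition: build up to 3G.
2G: tangent at (5, 21): λ = (3·5² + 22)/(2·21) ≡ 10/13. 13⁻¹ ≡ 9 (mod 29) since 13·9 = 117 ≡ 1, so λ ≡ 10·9 ≡ 3.
  x = λ² - 5 - 5 = 9 - 10 ≡ 28; y = λ·(5 - 28) - 21 ≡ 26. → (28, 26)
3G: (28, 26) + (5, 21). λ = (21 - 26)/(5 - 28) ≡ 24/6 mod 29. 6⁻¹ ≡ 5 (mod 29), so λ ≡ 4.
  x = λ² - 28 - 5 = 16 - 33 ≡ 12; y = λ·(28 - 12) - 26 ≡ 9. → (12, 9)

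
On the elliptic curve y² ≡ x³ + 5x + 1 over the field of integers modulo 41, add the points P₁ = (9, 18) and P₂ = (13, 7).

(9, 18) + (13, 7). λ = (7 - 18)/(13 - 9) ≡ 30/4 mod 41. 4⁻¹ ≡ 31 (mod 41) since 4·31 = 124 ≡ 1, so λ ≡ 28.
  x = λ² - 9 - 13 = 784 - 22 ≡ 24; y = λ·(9 - 24) - 18 ≡ 13. → (24, 13)

(24, 13)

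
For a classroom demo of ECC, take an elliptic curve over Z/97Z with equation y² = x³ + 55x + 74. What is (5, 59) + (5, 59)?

tangent at (5, 59): λ = (3·5² + 55)/(2·59) ≡ 33/21. 21⁻¹ ≡ 37 (mod 97), so λ ≡ 33·37 ≡ 57.
  x = λ² - 5 - 5 = 3249 - 10 ≡ 38; y = λ·(5 - 38) - 59 ≡ 0. → (38, 0)

(38, 0)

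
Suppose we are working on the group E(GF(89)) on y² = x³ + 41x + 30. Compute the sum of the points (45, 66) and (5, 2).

(38, 52)

(45, 66) + (5, 2). λ = (2 - 66)/(5 - 45) ≡ 25/49 mod 89. 49⁻¹ ≡ 20 (mod 89) since 49·20 = 980 ≡ 1, so λ ≡ 55.
  x = λ² - 45 - 5 = 3025 - 50 ≡ 38; y = λ·(45 - 38) - 66 ≡ 52. → (38, 52)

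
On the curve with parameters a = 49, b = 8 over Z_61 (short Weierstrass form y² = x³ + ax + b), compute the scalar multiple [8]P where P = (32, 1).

(10, 41)

Double-and-add on 8 = (1000)₂. Start with P = (32, 1) for the leading 1-bit.
double: tangent at (32, 1): λ = (3·32² + 49)/(2·1) ≡ 10/2. 2⁻¹ ≡ 31 (mod 61), so λ ≡ 10·31 ≡ 5.
  x = λ² - 32 - 32 = 25 - 64 ≡ 22; y = λ·(32 - 22) - 1 ≡ 49. → (22, 49)
double: tangent at (22, 49): λ = (3·22² + 49)/(2·49) ≡ 37/37. 37⁻¹ ≡ 33 (mod 61), so λ ≡ 37·33 ≡ 1.
  x = λ² - 22 - 22 = 1 - 44 ≡ 18; y = λ·(22 - 18) - 49 ≡ 16. → (18, 16)
double: tangent at (18, 16): λ = (3·18² + 49)/(2·16) ≡ 45/32. 32⁻¹ ≡ 21 (mod 61), so λ ≡ 45·21 ≡ 30.
  x = λ² - 18 - 18 = 900 - 36 ≡ 10; y = λ·(18 - 10) - 16 ≡ 41. → (10, 41)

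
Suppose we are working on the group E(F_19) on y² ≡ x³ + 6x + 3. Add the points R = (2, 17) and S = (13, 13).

(9, 8)

(2, 17) + (13, 13). λ = (13 - 17)/(13 - 2) ≡ 15/11 mod 19. 11⁻¹ ≡ 7 (mod 19), so λ ≡ 10.
  x = λ² - 2 - 13 = 100 - 15 ≡ 9; y = λ·(2 - 9) - 17 ≡ 8. → (9, 8)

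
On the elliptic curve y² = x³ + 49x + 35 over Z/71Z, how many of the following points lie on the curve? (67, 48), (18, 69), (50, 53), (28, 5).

2

(67, 48): 48² ≡ 32, rhs ≡ 59 → off.
(18, 69): 69² ≡ 4, rhs ≡ 4 → on.
(50, 53): 53² ≡ 40, rhs ≡ 40 → on.
(28, 5): 5² ≡ 25, rhs ≡ 0 → off.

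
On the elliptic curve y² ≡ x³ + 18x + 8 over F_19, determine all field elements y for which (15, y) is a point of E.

9, 10

x³ + 18x + 8 = 3653 ≡ 5 (mod 19).
Square roots of 5 mod 19: 9 and 10 (since 9² = 81 ≡ 5).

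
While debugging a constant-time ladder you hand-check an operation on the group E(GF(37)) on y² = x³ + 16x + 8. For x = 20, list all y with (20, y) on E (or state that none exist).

x³ + 16x + 8 = 8328 ≡ 3 (mod 37).
Square roots of 3 mod 37: 15 and 22 (since 15² = 225 ≡ 3).

15, 22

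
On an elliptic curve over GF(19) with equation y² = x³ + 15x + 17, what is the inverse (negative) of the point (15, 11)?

-(15, 11) = (15, -11 mod 19) = (15, 8).

(15, 8)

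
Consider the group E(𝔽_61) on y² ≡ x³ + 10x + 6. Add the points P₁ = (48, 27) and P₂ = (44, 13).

(48, 27) + (44, 13). λ = (13 - 27)/(44 - 48) ≡ 47/57 mod 61. 57⁻¹ ≡ 15 (mod 61), so λ ≡ 34.
  x = λ² - 48 - 44 = 1156 - 92 ≡ 27; y = λ·(48 - 27) - 27 ≡ 16. → (27, 16)

(27, 16)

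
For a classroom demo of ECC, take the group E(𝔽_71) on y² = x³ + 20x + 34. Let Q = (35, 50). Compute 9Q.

(16, 30)

Repeated addition: build up to 9Q.
2Q: tangent at (35, 50): λ = (3·35² + 20)/(2·50) ≡ 3/29. 29⁻¹ ≡ 49 (mod 71) since 29·49 = 1421 ≡ 1, so λ ≡ 3·49 ≡ 5.
  x = λ² - 35 - 35 = 25 - 70 ≡ 26; y = λ·(35 - 26) - 50 ≡ 66. → (26, 66)
3Q: (26, 66) + (35, 50). λ = (50 - 66)/(35 - 26) ≡ 55/9 mod 71. 9⁻¹ ≡ 8 (mod 71) since 9·8 = 72 ≡ 1, so λ ≡ 14.
  x = λ² - 26 - 35 = 196 - 61 ≡ 64; y = λ·(26 - 64) - 66 ≡ 41. → (64, 41)
4Q: (64, 41) + (35, 50). λ = (50 - 41)/(35 - 64) ≡ 9/42 mod 71. 42⁻¹ ≡ 22 (mod 71), so λ ≡ 56.
  x = λ² - 64 - 35 = 3136 - 99 ≡ 55; y = λ·(64 - 55) - 41 ≡ 37. → (55, 37)
5Q: (55, 37) + (35, 50). λ = (50 - 37)/(35 - 55) ≡ 13/51 mod 71. 51⁻¹ ≡ 39 (mod 71) since 51·39 = 1989 ≡ 1, so λ ≡ 10.
  x = λ² - 55 - 35 = 100 - 90 ≡ 10; y = λ·(55 - 10) - 37 ≡ 58. → (10, 58)
6Q: (10, 58) + (35, 50). λ = (50 - 58)/(35 - 10) ≡ 63/25 mod 71. 25⁻¹ ≡ 54 (mod 71), so λ ≡ 65.
  x = λ² - 10 - 35 = 4225 - 45 ≡ 62; y = λ·(10 - 62) - 58 ≡ 41. → (62, 41)
7Q: (62, 41) + (35, 50). λ = (50 - 41)/(35 - 62) ≡ 9/44 mod 71. 44⁻¹ ≡ 21 (mod 71), so λ ≡ 47.
  x = λ² - 62 - 35 = 2209 - 97 ≡ 53; y = λ·(62 - 53) - 41 ≡ 27. → (53, 27)
8Q: (53, 27) + (35, 50). λ = (50 - 27)/(35 - 53) ≡ 23/53 mod 71. 53⁻¹ ≡ 67 (mod 71) since 53·67 = 3551 ≡ 1, so λ ≡ 50.
  x = λ² - 53 - 35 = 2500 - 88 ≡ 69; y = λ·(53 - 69) - 27 ≡ 25. → (69, 25)
9Q: (69, 25) + (35, 50). λ = (50 - 25)/(35 - 69) ≡ 25/37 mod 71. 37⁻¹ ≡ 48 (mod 71) since 37·48 = 1776 ≡ 1, so λ ≡ 64.
  x = λ² - 69 - 35 = 4096 - 104 ≡ 16; y = λ·(69 - 16) - 25 ≡ 30. → (16, 30)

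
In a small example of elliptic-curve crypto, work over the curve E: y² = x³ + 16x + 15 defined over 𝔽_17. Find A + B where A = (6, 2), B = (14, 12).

(6, 2) + (14, 12). λ = (12 - 2)/(14 - 6) ≡ 10/8 mod 17. 8⁻¹ ≡ 15 (mod 17), so λ ≡ 14.
  x = λ² - 6 - 14 = 196 - 20 ≡ 6; y = λ·(6 - 6) - 2 ≡ 15. → (6, 15)

(6, 15)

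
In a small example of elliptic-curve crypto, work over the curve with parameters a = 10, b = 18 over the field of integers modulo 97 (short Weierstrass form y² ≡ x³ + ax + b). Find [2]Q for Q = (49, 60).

tangent at (49, 60): λ = (3·49² + 10)/(2·60) ≡ 35/23. 23⁻¹ ≡ 38 (mod 97), so λ ≡ 35·38 ≡ 69.
  x = λ² - 49 - 49 = 4761 - 98 ≡ 7; y = λ·(49 - 7) - 60 ≡ 25. → (7, 25)

(7, 25)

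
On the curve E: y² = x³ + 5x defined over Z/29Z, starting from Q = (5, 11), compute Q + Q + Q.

(28, 9)

Repeated addition: build up to 3Q.
2Q: tangent at (5, 11): λ = (3·5² + 5)/(2·11) ≡ 22/22. 22⁻¹ ≡ 4 (mod 29), so λ ≡ 22·4 ≡ 1.
  x = λ² - 5 - 5 = 1 - 10 ≡ 20; y = λ·(5 - 20) - 11 ≡ 3. → (20, 3)
3Q: (20, 3) + (5, 11). λ = (11 - 3)/(5 - 20) ≡ 8/14 mod 29. 14⁻¹ ≡ 27 (mod 29), so λ ≡ 13.
  x = λ² - 20 - 5 = 169 - 25 ≡ 28; y = λ·(20 - 28) - 3 ≡ 9. → (28, 9)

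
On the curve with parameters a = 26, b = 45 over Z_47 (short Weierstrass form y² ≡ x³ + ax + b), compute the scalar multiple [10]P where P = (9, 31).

Double-and-add on 10 = (1010)₂. Start with P = (9, 31) for the leading 1-bit.
double: tangent at (9, 31): λ = (3·9² + 26)/(2·31) ≡ 34/15. 15⁻¹ ≡ 22 (mod 47), so λ ≡ 34·22 ≡ 43.
  x = λ² - 9 - 9 = 1849 - 18 ≡ 45; y = λ·(9 - 45) - 31 ≡ 19. → (45, 19)
double: tangent at (45, 19): λ = (3·45² + 26)/(2·19) ≡ 38/38. 38⁻¹ ≡ 26 (mod 47) since 38·26 = 988 ≡ 1, so λ ≡ 38·26 ≡ 1.
  x = λ² - 45 - 45 = 1 - 90 ≡ 5; y = λ·(45 - 5) - 19 ≡ 21. → (5, 21)
add P: (5, 21) + (9, 31). λ = (31 - 21)/(9 - 5) ≡ 10/4 mod 47. 4⁻¹ ≡ 12 (mod 47), so λ ≡ 26.
  x = λ² - 5 - 9 = 676 - 14 ≡ 4; y = λ·(5 - 4) - 21 ≡ 5. → (4, 5)
double: tangent at (4, 5): λ = (3·4² + 26)/(2·5) ≡ 27/10. 10⁻¹ ≡ 33 (mod 47), so λ ≡ 27·33 ≡ 45.
  x = λ² - 4 - 4 = 2025 - 8 ≡ 43; y = λ·(4 - 43) - 5 ≡ 26. → (43, 26)

(43, 26)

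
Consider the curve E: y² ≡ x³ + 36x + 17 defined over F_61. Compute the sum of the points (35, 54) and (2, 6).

(12, 46)

(35, 54) + (2, 6). λ = (6 - 54)/(2 - 35) ≡ 13/28 mod 61. 28⁻¹ ≡ 24 (mod 61), so λ ≡ 7.
  x = λ² - 35 - 2 = 49 - 37 ≡ 12; y = λ·(35 - 12) - 54 ≡ 46. → (12, 46)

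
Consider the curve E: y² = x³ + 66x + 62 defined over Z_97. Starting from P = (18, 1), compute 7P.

Repeated addition: build up to 7P.
2P: tangent at (18, 1): λ = (3·18² + 66)/(2·1) ≡ 68/2. 2⁻¹ ≡ 49 (mod 97) since 2·49 = 98 ≡ 1, so λ ≡ 68·49 ≡ 34.
  x = λ² - 18 - 18 = 1156 - 36 ≡ 53; y = λ·(18 - 53) - 1 ≡ 70. → (53, 70)
3P: (53, 70) + (18, 1). λ = (1 - 70)/(18 - 53) ≡ 28/62 mod 97. 62⁻¹ ≡ 36 (mod 97), so λ ≡ 38.
  x = λ² - 53 - 18 = 1444 - 71 ≡ 15; y = λ·(53 - 15) - 70 ≡ 16. → (15, 16)
4P: (15, 16) + (18, 1). λ = (1 - 16)/(18 - 15) ≡ 82/3 mod 97. 3⁻¹ ≡ 65 (mod 97), so λ ≡ 92.
  x = λ² - 15 - 18 = 8464 - 33 ≡ 89; y = λ·(15 - 89) - 16 ≡ 63. → (89, 63)
5P: (89, 63) + (18, 1). λ = (1 - 63)/(18 - 89) ≡ 35/26 mod 97. 26⁻¹ ≡ 56 (mod 97) since 26·56 = 1456 ≡ 1, so λ ≡ 20.
  x = λ² - 89 - 18 = 400 - 107 ≡ 2; y = λ·(89 - 2) - 63 ≡ 28. → (2, 28)
6P: (2, 28) + (18, 1). λ = (1 - 28)/(18 - 2) ≡ 70/16 mod 97. 16⁻¹ ≡ 91 (mod 97) since 16·91 = 1456 ≡ 1, so λ ≡ 65.
  x = λ² - 2 - 18 = 4225 - 20 ≡ 34; y = λ·(2 - 34) - 28 ≡ 26. → (34, 26)
7P: (34, 26) + (18, 1). λ = (1 - 26)/(18 - 34) ≡ 72/81 mod 97. 81⁻¹ ≡ 6 (mod 97), so λ ≡ 44.
  x = λ² - 34 - 18 = 1936 - 52 ≡ 41; y = λ·(34 - 41) - 26 ≡ 54. → (41, 54)

(41, 54)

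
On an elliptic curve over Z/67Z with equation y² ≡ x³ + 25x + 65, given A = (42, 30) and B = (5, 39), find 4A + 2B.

(49, 9)

First 4A:
Double-and-add on 4 = (100)₂. Start with A = (42, 30) for the leading 1-bit.
double: tangent at (42, 30): λ = (3·42² + 25)/(2·30) ≡ 24/60. 60⁻¹ ≡ 19 (mod 67), so λ ≡ 24·19 ≡ 54.
  x = λ² - 42 - 42 = 2916 - 84 ≡ 18; y = λ·(42 - 18) - 30 ≡ 60. → (18, 60)
double: tangent at (18, 60): λ = (3·18² + 25)/(2·60) ≡ 59/53. 53⁻¹ ≡ 43 (mod 67) since 53·43 = 2279 ≡ 1, so λ ≡ 59·43 ≡ 58.
  x = λ² - 18 - 18 = 3364 - 36 ≡ 45; y = λ·(18 - 45) - 60 ≡ 49. → (45, 49)
4A = (45, 49).
Next 2B:
Repeated addition: build up to 2B.
2B: tangent at (5, 39): λ = (3·5² + 25)/(2·39) ≡ 33/11. 11⁻¹ ≡ 61 (mod 67) since 11·61 = 671 ≡ 1, so λ ≡ 33·61 ≡ 3.
  x = λ² - 5 - 5 = 9 - 10 ≡ 66; y = λ·(5 - 66) - 39 ≡ 46. → (66, 46)
2B = (66, 46).
Finally 4A + 2B:
(45, 49) + (66, 46). λ = (46 - 49)/(66 - 45) ≡ 64/21 mod 67. 21⁻¹ ≡ 16 (mod 67) since 21·16 = 336 ≡ 1, so λ ≡ 19.
  x = λ² - 45 - 66 = 361 - 111 ≡ 49; y = λ·(45 - 49) - 49 ≡ 9. → (49, 9)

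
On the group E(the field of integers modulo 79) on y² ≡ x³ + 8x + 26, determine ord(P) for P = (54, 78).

2P: tangent at (54, 78): λ = (3·54² + 8)/(2·78) ≡ 66/77. 77⁻¹ ≡ 39 (mod 79), so λ ≡ 66·39 ≡ 46.
  x = λ² - 54 - 54 = 2116 - 108 ≡ 33; y = λ·(54 - 33) - 78 ≡ 19. → (33, 19)
3P: (33, 19) + (54, 78). λ = (78 - 19)/(54 - 33) ≡ 59/21 mod 79. 21⁻¹ ≡ 64 (mod 79), so λ ≡ 63.
  x = λ² - 33 - 54 = 3969 - 87 ≡ 11; y = λ·(33 - 11) - 19 ≡ 24. → (11, 24)
4P: (11, 24) + (54, 78). λ = (78 - 24)/(54 - 11) ≡ 54/43 mod 79. 43⁻¹ ≡ 68 (mod 79) since 43·68 = 2924 ≡ 1, so λ ≡ 38.
  x = λ² - 11 - 54 = 1444 - 65 ≡ 36; y = λ·(11 - 36) - 24 ≡ 53. → (36, 53)
5P: (36, 53) + (54, 78). λ = (78 - 53)/(54 - 36) ≡ 25/18 mod 79. 18⁻¹ ≡ 22 (mod 79) since 18·22 = 396 ≡ 1, so λ ≡ 76.
  x = λ² - 36 - 54 = 5776 - 90 ≡ 77; y = λ·(36 - 77) - 53 ≡ 70. → (77, 70)
6P: (77, 70) + (54, 78). λ = (78 - 70)/(54 - 77) ≡ 8/56 mod 79. 56⁻¹ ≡ 24 (mod 79) since 56·24 = 1344 ≡ 1, so λ ≡ 34.
  x = λ² - 77 - 54 = 1156 - 131 ≡ 77; y = λ·(77 - 77) - 70 ≡ 9. → (77, 9)
7P: (77, 9) + (54, 78). λ = (78 - 9)/(54 - 77) ≡ 69/56 mod 79. 56⁻¹ ≡ 24 (mod 79) since 56·24 = 1344 ≡ 1, so λ ≡ 76.
  x = λ² - 77 - 54 = 5776 - 131 ≡ 36; y = λ·(77 - 36) - 9 ≡ 26. → (36, 26)
8P: (36, 26) + (54, 78). λ = (78 - 26)/(54 - 36) ≡ 52/18 mod 79. 18⁻¹ ≡ 22 (mod 79) since 18·22 = 396 ≡ 1, so λ ≡ 38.
  x = λ² - 36 - 54 = 1444 - 90 ≡ 11; y = λ·(36 - 11) - 26 ≡ 55. → (11, 55)
9P: (11, 55) + (54, 78). λ = (78 - 55)/(54 - 11) ≡ 23/43 mod 79. 43⁻¹ ≡ 68 (mod 79) since 43·68 = 2924 ≡ 1, so λ ≡ 63.
  x = λ² - 11 - 54 = 3969 - 65 ≡ 33; y = λ·(11 - 33) - 55 ≡ 60. → (33, 60)
10P: (33, 60) + (54, 78). λ = (78 - 60)/(54 - 33) ≡ 18/21 mod 79. 21⁻¹ ≡ 64 (mod 79) since 21·64 = 1344 ≡ 1, so λ ≡ 46.
  x = λ² - 33 - 54 = 2116 - 87 ≡ 54; y = λ·(33 - 54) - 60 ≡ 1. → (54, 1)
11P: (54, 1) + (54, 78): same x and y₁ ≡ -y₂, so the sum is the point at infinity.
11P = the point at infinity, so the order is 11.

11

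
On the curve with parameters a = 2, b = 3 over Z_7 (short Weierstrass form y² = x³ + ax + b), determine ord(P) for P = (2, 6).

2P: tangent at (2, 6): λ = (3·2² + 2)/(2·6) ≡ 0/5. 5⁻¹ ≡ 3 (mod 7), so λ ≡ 0·3 ≡ 0.
  x = λ² - 2 - 2 = 0 - 4 ≡ 3; y = λ·(2 - 3) - 6 ≡ 1. → (3, 1)
3P: (3, 1) + (2, 6). λ = (6 - 1)/(2 - 3) ≡ 5/6 mod 7. 6⁻¹ ≡ 6 (mod 7), so λ ≡ 2.
  x = λ² - 3 - 2 = 4 - 5 ≡ 6; y = λ·(3 - 6) - 1 ≡ 0. → (6, 0)
4P: (6, 0) + (2, 6). λ = (6 - 0)/(2 - 6) ≡ 6/3 mod 7. 3⁻¹ ≡ 5 (mod 7), so λ ≡ 2.
  x = λ² - 6 - 2 = 4 - 8 ≡ 3; y = λ·(6 - 3) - 0 ≡ 6. → (3, 6)
5P: (3, 6) + (2, 6). λ = (6 - 6)/(2 - 3) ≡ 0/6 mod 7. 6⁻¹ ≡ 6 (mod 7) since 6·6 = 36 ≡ 1, so λ ≡ 0.
  x = λ² - 3 - 2 = 0 - 5 ≡ 2; y = λ·(3 - 2) - 6 ≡ 1. → (2, 1)
6P: (2, 1) + (2, 6): same x and y₁ ≡ -y₂, so the sum is the point at infinity.
6P = the point at infinity, so the order is 6.

6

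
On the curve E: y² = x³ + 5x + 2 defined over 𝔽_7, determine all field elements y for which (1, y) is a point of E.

x³ + 5x + 2 = 8 ≡ 1 (mod 7).
Square roots of 1 mod 7: 1 and 6 (since 1² = 1 ≡ 1).

1, 6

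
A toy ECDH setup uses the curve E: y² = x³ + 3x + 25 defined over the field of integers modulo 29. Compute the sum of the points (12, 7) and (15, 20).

(24, 28)

(12, 7) + (15, 20). λ = (20 - 7)/(15 - 12) ≡ 13/3 mod 29. 3⁻¹ ≡ 10 (mod 29) since 3·10 = 30 ≡ 1, so λ ≡ 14.
  x = λ² - 12 - 15 = 196 - 27 ≡ 24; y = λ·(12 - 24) - 7 ≡ 28. → (24, 28)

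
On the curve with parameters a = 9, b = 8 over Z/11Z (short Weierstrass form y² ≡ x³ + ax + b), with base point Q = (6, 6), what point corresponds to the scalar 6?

(10, 3)

Repeated addition: build up to 6Q.
2Q: tangent at (6, 6): λ = (3·6² + 9)/(2·6) ≡ 7/1. 1⁻¹ ≡ 1 (mod 11) since 1·1 = 1 ≡ 1, so λ ≡ 7·1 ≡ 7.
  x = λ² - 6 - 6 = 49 - 12 ≡ 4; y = λ·(6 - 4) - 6 ≡ 8. → (4, 8)
3Q: (4, 8) + (6, 6). λ = (6 - 8)/(6 - 4) ≡ 9/2 mod 11. 2⁻¹ ≡ 6 (mod 11), so λ ≡ 10.
  x = λ² - 4 - 6 = 100 - 10 ≡ 2; y = λ·(4 - 2) - 8 ≡ 1. → (2, 1)
4Q: (2, 1) + (6, 6). λ = (6 - 1)/(6 - 2) ≡ 5/4 mod 11. 4⁻¹ ≡ 3 (mod 11), so λ ≡ 4.
  x = λ² - 2 - 6 = 16 - 8 ≡ 8; y = λ·(2 - 8) - 1 ≡ 8. → (8, 8)
5Q: (8, 8) + (6, 6). λ = (6 - 8)/(6 - 8) ≡ 9/9 mod 11. 9⁻¹ ≡ 5 (mod 11) since 9·5 = 45 ≡ 1, so λ ≡ 1.
  x = λ² - 8 - 6 = 1 - 14 ≡ 9; y = λ·(8 - 9) - 8 ≡ 2. → (9, 2)
6Q: (9, 2) + (6, 6). λ = (6 - 2)/(6 - 9) ≡ 4/8 mod 11. 8⁻¹ ≡ 7 (mod 11), so λ ≡ 6.
  x = λ² - 9 - 6 = 36 - 15 ≡ 10; y = λ·(9 - 10) - 2 ≡ 3. → (10, 3)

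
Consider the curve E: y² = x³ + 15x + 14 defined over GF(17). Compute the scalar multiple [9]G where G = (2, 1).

Double-and-add on 9 = (1001)₂. Start with G = (2, 1) for the leading 1-bit.
double: tangent at (2, 1): λ = (3·2² + 15)/(2·1) ≡ 10/2. 2⁻¹ ≡ 9 (mod 17) since 2·9 = 18 ≡ 1, so λ ≡ 10·9 ≡ 5.
  x = λ² - 2 - 2 = 25 - 4 ≡ 4; y = λ·(2 - 4) - 1 ≡ 6. → (4, 6)
double: tangent at (4, 6): λ = (3·4² + 15)/(2·6) ≡ 12/12. 12⁻¹ ≡ 10 (mod 17) since 12·10 = 120 ≡ 1, so λ ≡ 12·10 ≡ 1.
  x = λ² - 4 - 4 = 1 - 8 ≡ 10; y = λ·(4 - 10) - 6 ≡ 5. → (10, 5)
double: tangent at (10, 5): λ = (3·10² + 15)/(2·5) ≡ 9/10. 10⁻¹ ≡ 12 (mod 17) since 10·12 = 120 ≡ 1, so λ ≡ 9·12 ≡ 6.
  x = λ² - 10 - 10 = 36 - 20 ≡ 16; y = λ·(10 - 16) - 5 ≡ 10. → (16, 10)
add G: (16, 10) + (2, 1). λ = (1 - 10)/(2 - 16) ≡ 8/3 mod 17. 3⁻¹ ≡ 6 (mod 17), so λ ≡ 14.
  x = λ² - 16 - 2 = 196 - 18 ≡ 8; y = λ·(16 - 8) - 10 ≡ 0. → (8, 0)

(8, 0)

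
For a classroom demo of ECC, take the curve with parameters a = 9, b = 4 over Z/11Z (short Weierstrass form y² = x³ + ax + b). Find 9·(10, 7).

Write G = (10, 7).
Double-and-add on 9 = (1001)₂. Start with G = (10, 7) for the leading 1-bit.
double: tangent at (10, 7): λ = (3·10² + 9)/(2·7) ≡ 1/3. 3⁻¹ ≡ 4 (mod 11), so λ ≡ 1·4 ≡ 4.
  x = λ² - 10 - 10 = 16 - 20 ≡ 7; y = λ·(10 - 7) - 7 ≡ 5. → (7, 5)
double: tangent at (7, 5): λ = (3·7² + 9)/(2·5) ≡ 2/10. 10⁻¹ ≡ 10 (mod 11) since 10·10 = 100 ≡ 1, so λ ≡ 2·10 ≡ 9.
  x = λ² - 7 - 7 = 81 - 14 ≡ 1; y = λ·(7 - 1) - 5 ≡ 5. → (1, 5)
double: tangent at (1, 5): λ = (3·1² + 9)/(2·5) ≡ 1/10. 10⁻¹ ≡ 10 (mod 11), so λ ≡ 1·10 ≡ 10.
  x = λ² - 1 - 1 = 100 - 2 ≡ 10; y = λ·(1 - 10) - 5 ≡ 4. → (10, 4)
add G: (10, 4) + (10, 7): same x and y₁ ≡ -y₂, so the sum is O.

O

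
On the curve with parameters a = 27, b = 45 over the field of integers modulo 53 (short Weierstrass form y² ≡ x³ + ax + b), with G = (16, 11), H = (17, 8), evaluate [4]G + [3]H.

First 4G:
Double-and-add on 4 = (100)₂. Start with G = (16, 11) for the leading 1-bit.
double: tangent at (16, 11): λ = (3·16² + 27)/(2·11) ≡ 0/22. 22⁻¹ ≡ 41 (mod 53) since 22·41 = 902 ≡ 1, so λ ≡ 0·41 ≡ 0.
  x = λ² - 16 - 16 = 0 - 32 ≡ 21; y = λ·(16 - 21) - 11 ≡ 42. → (21, 42)
double: tangent at (21, 42): λ = (3·21² + 27)/(2·42) ≡ 25/31. 31⁻¹ ≡ 12 (mod 53) since 31·12 = 372 ≡ 1, so λ ≡ 25·12 ≡ 35.
  x = λ² - 21 - 21 = 1225 - 42 ≡ 17; y = λ·(21 - 17) - 42 ≡ 45. → (17, 45)
4G = (17, 45).
Next 3H:
Repeated addition: build up to 3H.
2H: tangent at (17, 8): λ = (3·17² + 27)/(2·8) ≡ 46/16. 16⁻¹ ≡ 10 (mod 53), so λ ≡ 46·10 ≡ 36.
  x = λ² - 17 - 17 = 1296 - 34 ≡ 43; y = λ·(17 - 43) - 8 ≡ 10. → (43, 10)
3H: (43, 10) + (17, 8). λ = (8 - 10)/(17 - 43) ≡ 51/27 mod 53. 27⁻¹ ≡ 2 (mod 53), so λ ≡ 49.
  x = λ² - 43 - 17 = 2401 - 60 ≡ 9; y = λ·(43 - 9) - 10 ≡ 13. → (9, 13)
3H = (9, 13).
Finally 4G + 3H:
(17, 45) + (9, 13). λ = (13 - 45)/(9 - 17) ≡ 21/45 mod 53. 45⁻¹ ≡ 33 (mod 53), so λ ≡ 4.
  x = λ² - 17 - 9 = 16 - 26 ≡ 43; y = λ·(17 - 43) - 45 ≡ 10. → (43, 10)

(43, 10)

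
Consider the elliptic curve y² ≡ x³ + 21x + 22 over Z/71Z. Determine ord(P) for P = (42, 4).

12

2P: tangent at (42, 4): λ = (3·42² + 21)/(2·4) ≡ 59/8. 8⁻¹ ≡ 9 (mod 71) since 8·9 = 72 ≡ 1, so λ ≡ 59·9 ≡ 34.
  x = λ² - 42 - 42 = 1156 - 84 ≡ 7; y = λ·(42 - 7) - 4 ≡ 50. → (7, 50)
3P: (7, 50) + (42, 4). λ = (4 - 50)/(42 - 7) ≡ 25/35 mod 71. 35⁻¹ ≡ 69 (mod 71) since 35·69 = 2415 ≡ 1, so λ ≡ 21.
  x = λ² - 7 - 42 = 441 - 49 ≡ 37; y = λ·(7 - 37) - 50 ≡ 30. → (37, 30)
4P: (37, 30) + (42, 4). λ = (4 - 30)/(42 - 37) ≡ 45/5 mod 71. 5⁻¹ ≡ 57 (mod 71), so λ ≡ 9.
  x = λ² - 37 - 42 = 81 - 79 ≡ 2; y = λ·(37 - 2) - 30 ≡ 1. → (2, 1)
5P: (2, 1) + (42, 4). λ = (4 - 1)/(42 - 2) ≡ 3/40 mod 71. 40⁻¹ ≡ 16 (mod 71) since 40·16 = 640 ≡ 1, so λ ≡ 48.
  x = λ² - 2 - 42 = 2304 - 44 ≡ 59; y = λ·(2 - 59) - 1 ≡ 32. → (59, 32)
6P: (59, 32) + (42, 4). λ = (4 - 32)/(42 - 59) ≡ 43/54 mod 71. 54⁻¹ ≡ 25 (mod 71), so λ ≡ 10.
  x = λ² - 59 - 42 = 100 - 101 ≡ 70; y = λ·(59 - 70) - 32 ≡ 0. → (70, 0)
7P: (70, 0) + (42, 4). λ = (4 - 0)/(42 - 70) ≡ 4/43 mod 71. 43⁻¹ ≡ 38 (mod 71) since 43·38 = 1634 ≡ 1, so λ ≡ 10.
  x = λ² - 70 - 42 = 100 - 112 ≡ 59; y = λ·(70 - 59) - 0 ≡ 39. → (59, 39)
8P: (59, 39) + (42, 4). λ = (4 - 39)/(42 - 59) ≡ 36/54 mod 71. 54⁻¹ ≡ 25 (mod 71), so λ ≡ 48.
  x = λ² - 59 - 42 = 2304 - 101 ≡ 2; y = λ·(59 - 2) - 39 ≡ 70. → (2, 70)
9P: (2, 70) + (42, 4). λ = (4 - 70)/(42 - 2) ≡ 5/40 mod 71. 40⁻¹ ≡ 16 (mod 71), so λ ≡ 9.
  x = λ² - 2 - 42 = 81 - 44 ≡ 37; y = λ·(2 - 37) - 70 ≡ 41. → (37, 41)
10P: (37, 41) + (42, 4). λ = (4 - 41)/(42 - 37) ≡ 34/5 mod 71. 5⁻¹ ≡ 57 (mod 71) since 5·57 = 285 ≡ 1, so λ ≡ 21.
  x = λ² - 37 - 42 = 441 - 79 ≡ 7; y = λ·(37 - 7) - 41 ≡ 21. → (7, 21)
11P: (7, 21) + (42, 4). λ = (4 - 21)/(42 - 7) ≡ 54/35 mod 71. 35⁻¹ ≡ 69 (mod 71), so λ ≡ 34.
  x = λ² - 7 - 42 = 1156 - 49 ≡ 42; y = λ·(7 - 42) - 21 ≡ 67. → (42, 67)
12P: (42, 67) + (42, 4): same x and y₁ ≡ -y₂, so the sum is ∞.
12P = ∞, so the order is 12.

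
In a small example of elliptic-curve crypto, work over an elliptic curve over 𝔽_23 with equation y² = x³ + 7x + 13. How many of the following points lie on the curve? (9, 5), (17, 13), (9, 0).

2

(9, 5): 5² ≡ 2, rhs ≡ 0 → off.
(17, 13): 13² ≡ 8, rhs ≡ 8 → on.
(9, 0): 0² ≡ 0, rhs ≡ 0 → on.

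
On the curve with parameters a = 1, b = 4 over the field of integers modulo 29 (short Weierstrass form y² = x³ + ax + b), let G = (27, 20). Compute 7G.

(10, 12)

Double-and-add on 7 = (111)₂. Start with G = (27, 20) for the leading 1-bit.
double: tangent at (27, 20): λ = (3·27² + 1)/(2·20) ≡ 13/11. 11⁻¹ ≡ 8 (mod 29) since 11·8 = 88 ≡ 1, so λ ≡ 13·8 ≡ 17.
  x = λ² - 27 - 27 = 289 - 54 ≡ 3; y = λ·(27 - 3) - 20 ≡ 11. → (3, 11)
add G: (3, 11) + (27, 20). λ = (20 - 11)/(27 - 3) ≡ 9/24 mod 29. 24⁻¹ ≡ 23 (mod 29), so λ ≡ 4.
  x = λ² - 3 - 27 = 16 - 30 ≡ 15; y = λ·(3 - 15) - 11 ≡ 28. → (15, 28)
double: tangent at (15, 28): λ = (3·15² + 1)/(2·28) ≡ 9/27. 27⁻¹ ≡ 14 (mod 29) since 27·14 = 378 ≡ 1, so λ ≡ 9·14 ≡ 10.
  x = λ² - 15 - 15 = 100 - 30 ≡ 12; y = λ·(15 - 12) - 28 ≡ 2. → (12, 2)
add G: (12, 2) + (27, 20). λ = (20 - 2)/(27 - 12) ≡ 18/15 mod 29. 15⁻¹ ≡ 2 (mod 29) since 15·2 = 30 ≡ 1, so λ ≡ 7.
  x = λ² - 12 - 27 = 49 - 39 ≡ 10; y = λ·(12 - 10) - 2 ≡ 12. → (10, 12)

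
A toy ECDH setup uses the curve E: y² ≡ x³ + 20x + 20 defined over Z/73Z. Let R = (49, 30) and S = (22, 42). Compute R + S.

(49, 30) + (22, 42). λ = (42 - 30)/(22 - 49) ≡ 12/46 mod 73. 46⁻¹ ≡ 27 (mod 73), so λ ≡ 32.
  x = λ² - 49 - 22 = 1024 - 71 ≡ 4; y = λ·(49 - 4) - 30 ≡ 23. → (4, 23)

(4, 23)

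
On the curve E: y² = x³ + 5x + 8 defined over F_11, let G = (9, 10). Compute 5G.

(5, 9)

Double-and-add on 5 = (101)₂. Start with G = (9, 10) for the leading 1-bit.
double: tangent at (9, 10): λ = (3·9² + 5)/(2·10) ≡ 6/9. 9⁻¹ ≡ 5 (mod 11), so λ ≡ 6·5 ≡ 8.
  x = λ² - 9 - 9 = 64 - 18 ≡ 2; y = λ·(9 - 2) - 10 ≡ 2. → (2, 2)
double: tangent at (2, 2): λ = (3·2² + 5)/(2·2) ≡ 6/4. 4⁻¹ ≡ 3 (mod 11) since 4·3 = 12 ≡ 1, so λ ≡ 6·3 ≡ 7.
  x = λ² - 2 - 2 = 49 - 4 ≡ 1; y = λ·(2 - 1) - 2 ≡ 5. → (1, 5)
add G: (1, 5) + (9, 10). λ = (10 - 5)/(9 - 1) ≡ 5/8 mod 11. 8⁻¹ ≡ 7 (mod 11), so λ ≡ 2.
  x = λ² - 1 - 9 = 4 - 10 ≡ 5; y = λ·(1 - 5) - 5 ≡ 9. → (5, 9)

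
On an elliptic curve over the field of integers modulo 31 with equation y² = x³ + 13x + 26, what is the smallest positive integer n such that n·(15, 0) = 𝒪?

2

2P: (15, 0) + (15, 0): same x and y₁ ≡ -y₂, so the sum is 𝒪.
2P = 𝒪, so the order is 2.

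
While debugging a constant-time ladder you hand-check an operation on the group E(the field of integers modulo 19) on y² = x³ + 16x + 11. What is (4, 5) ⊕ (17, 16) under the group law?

(4, 14)

(4, 5) + (17, 16). λ = (16 - 5)/(17 - 4) ≡ 11/13 mod 19. 13⁻¹ ≡ 3 (mod 19), so λ ≡ 14.
  x = λ² - 4 - 17 = 196 - 21 ≡ 4; y = λ·(4 - 4) - 5 ≡ 14. → (4, 14)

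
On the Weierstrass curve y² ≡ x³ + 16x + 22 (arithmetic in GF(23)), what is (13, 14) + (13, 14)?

tangent at (13, 14): λ = (3·13² + 16)/(2·14) ≡ 17/5. 5⁻¹ ≡ 14 (mod 23), so λ ≡ 17·14 ≡ 8.
  x = λ² - 13 - 13 = 64 - 26 ≡ 15; y = λ·(13 - 15) - 14 ≡ 16. → (15, 16)

(15, 16)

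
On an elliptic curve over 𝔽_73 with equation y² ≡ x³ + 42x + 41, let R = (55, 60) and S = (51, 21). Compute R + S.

(21, 16)

(55, 60) + (51, 21). λ = (21 - 60)/(51 - 55) ≡ 34/69 mod 73. 69⁻¹ ≡ 18 (mod 73) since 69·18 = 1242 ≡ 1, so λ ≡ 28.
  x = λ² - 55 - 51 = 784 - 106 ≡ 21; y = λ·(55 - 21) - 60 ≡ 16. → (21, 16)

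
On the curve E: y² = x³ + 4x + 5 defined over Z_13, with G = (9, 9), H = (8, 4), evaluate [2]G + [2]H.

First 2G:
Repeated addition: build up to 2G.
2G: tangent at (9, 9): λ = (3·9² + 4)/(2·9) ≡ 0/5. 5⁻¹ ≡ 8 (mod 13), so λ ≡ 0·8 ≡ 0.
  x = λ² - 9 - 9 = 0 - 18 ≡ 8; y = λ·(9 - 8) - 9 ≡ 4. → (8, 4)
2G = (8, 4).
Next 2H:
Repeated addition: build up to 2H.
2H: tangent at (8, 4): λ = (3·8² + 4)/(2·4) ≡ 1/8. 8⁻¹ ≡ 5 (mod 13) since 8·5 = 40 ≡ 1, so λ ≡ 1·5 ≡ 5.
  x = λ² - 8 - 8 = 25 - 16 ≡ 9; y = λ·(8 - 9) - 4 ≡ 4. → (9, 4)
2H = (9, 4).
Finally 2G + 2H:
(8, 4) + (9, 4). λ = (4 - 4)/(9 - 8) ≡ 0/1 mod 13. 1⁻¹ ≡ 1 (mod 13), so λ ≡ 0.
  x = λ² - 8 - 9 = 0 - 17 ≡ 9; y = λ·(8 - 9) - 4 ≡ 9. → (9, 9)

(9, 9)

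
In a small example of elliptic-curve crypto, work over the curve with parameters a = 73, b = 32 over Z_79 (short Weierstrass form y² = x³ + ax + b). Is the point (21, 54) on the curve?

y² = 54² ≡ 72; x³ + 73x + 32 = 10826 ≡ 3 (mod 79). 72 ≠ 3.

no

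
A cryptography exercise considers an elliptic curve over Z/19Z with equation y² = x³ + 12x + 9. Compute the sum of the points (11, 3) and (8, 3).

(0, 16)

(11, 3) + (8, 3). λ = (3 - 3)/(8 - 11) ≡ 0/16 mod 19. 16⁻¹ ≡ 6 (mod 19) since 16·6 = 96 ≡ 1, so λ ≡ 0.
  x = λ² - 11 - 8 = 0 - 19 ≡ 0; y = λ·(11 - 0) - 3 ≡ 16. → (0, 16)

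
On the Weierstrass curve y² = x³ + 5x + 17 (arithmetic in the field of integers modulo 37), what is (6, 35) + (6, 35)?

tangent at (6, 35): λ = (3·6² + 5)/(2·35) ≡ 2/33. 33⁻¹ ≡ 9 (mod 37) since 33·9 = 297 ≡ 1, so λ ≡ 2·9 ≡ 18.
  x = λ² - 6 - 6 = 324 - 12 ≡ 16; y = λ·(6 - 16) - 35 ≡ 7. → (16, 7)

(16, 7)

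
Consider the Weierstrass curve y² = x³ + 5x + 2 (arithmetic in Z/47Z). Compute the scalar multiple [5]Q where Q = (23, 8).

Repeated addition: build up to 5Q.
2Q: tangent at (23, 8): λ = (3·23² + 5)/(2·8) ≡ 41/16. 16⁻¹ ≡ 3 (mod 47) since 16·3 = 48 ≡ 1, so λ ≡ 41·3 ≡ 29.
  x = λ² - 23 - 23 = 841 - 46 ≡ 43; y = λ·(23 - 43) - 8 ≡ 23. → (43, 23)
3Q: (43, 23) + (23, 8). λ = (8 - 23)/(23 - 43) ≡ 32/27 mod 47. 27⁻¹ ≡ 7 (mod 47), so λ ≡ 36.
  x = λ² - 43 - 23 = 1296 - 66 ≡ 8; y = λ·(43 - 8) - 23 ≡ 15. → (8, 15)
4Q: (8, 15) + (23, 8). λ = (8 - 15)/(23 - 8) ≡ 40/15 mod 47. 15⁻¹ ≡ 22 (mod 47), so λ ≡ 34.
  x = λ² - 8 - 23 = 1156 - 31 ≡ 44; y = λ·(8 - 44) - 15 ≡ 30. → (44, 30)
5Q: (44, 30) + (23, 8). λ = (8 - 30)/(23 - 44) ≡ 25/26 mod 47. 26⁻¹ ≡ 38 (mod 47) since 26·38 = 988 ≡ 1, so λ ≡ 10.
  x = λ² - 44 - 23 = 100 - 67 ≡ 33; y = λ·(44 - 33) - 30 ≡ 33. → (33, 33)

(33, 33)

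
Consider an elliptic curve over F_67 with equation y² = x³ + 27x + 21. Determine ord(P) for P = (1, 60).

2P: tangent at (1, 60): λ = (3·1² + 27)/(2·60) ≡ 30/53. 53⁻¹ ≡ 43 (mod 67), so λ ≡ 30·43 ≡ 17.
  x = λ² - 1 - 1 = 289 - 2 ≡ 19; y = λ·(1 - 19) - 60 ≡ 36. → (19, 36)
3P: (19, 36) + (1, 60). λ = (60 - 36)/(1 - 19) ≡ 24/49 mod 67. 49⁻¹ ≡ 26 (mod 67), so λ ≡ 21.
  x = λ² - 19 - 1 = 441 - 20 ≡ 19; y = λ·(19 - 19) - 36 ≡ 31. → (19, 31)
4P: (19, 31) + (1, 60). λ = (60 - 31)/(1 - 19) ≡ 29/49 mod 67. 49⁻¹ ≡ 26 (mod 67), so λ ≡ 17.
  x = λ² - 19 - 1 = 289 - 20 ≡ 1; y = λ·(19 - 1) - 31 ≡ 7. → (1, 7)
5P: (1, 7) + (1, 60): same x and y₁ ≡ -y₂, so the sum is O.
5P = O, so the order is 5.

5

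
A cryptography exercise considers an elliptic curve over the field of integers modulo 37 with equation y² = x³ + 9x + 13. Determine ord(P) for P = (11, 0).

2P: (11, 0) + (11, 0): same x and y₁ ≡ -y₂, so the sum is O.
2P = O, so the order is 2.

2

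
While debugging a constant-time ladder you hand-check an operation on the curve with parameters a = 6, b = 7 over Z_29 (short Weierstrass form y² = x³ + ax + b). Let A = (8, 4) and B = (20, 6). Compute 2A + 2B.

First 2A:
Repeated addition: build up to 2A.
2A: tangent at (8, 4): λ = (3·8² + 6)/(2·4) ≡ 24/8. 8⁻¹ ≡ 11 (mod 29) since 8·11 = 88 ≡ 1, so λ ≡ 24·11 ≡ 3.
  x = λ² - 8 - 8 = 9 - 16 ≡ 22; y = λ·(8 - 22) - 4 ≡ 12. → (22, 12)
2A = (22, 12).
Next 2B:
Repeated addition: build up to 2B.
2B: tangent at (20, 6): λ = (3·20² + 6)/(2·6) ≡ 17/12. 12⁻¹ ≡ 17 (mod 29) since 12·17 = 204 ≡ 1, so λ ≡ 17·17 ≡ 28.
  x = λ² - 20 - 20 = 784 - 40 ≡ 19; y = λ·(20 - 19) - 6 ≡ 22. → (19, 22)
2B = (19, 22).
Finally 2A + 2B:
(22, 12) + (19, 22). λ = (22 - 12)/(19 - 22) ≡ 10/26 mod 29. 26⁻¹ ≡ 19 (mod 29), so λ ≡ 16.
  x = λ² - 22 - 19 = 256 - 41 ≡ 12; y = λ·(22 - 12) - 12 ≡ 3. → (12, 3)

(12, 3)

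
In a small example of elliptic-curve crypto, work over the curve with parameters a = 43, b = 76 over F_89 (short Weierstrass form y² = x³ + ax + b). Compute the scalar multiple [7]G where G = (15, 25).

Repeated addition: build up to 7G.
2G: tangent at (15, 25): λ = (3·15² + 43)/(2·25) ≡ 6/50. 50⁻¹ ≡ 73 (mod 89) since 50·73 = 3650 ≡ 1, so λ ≡ 6·73 ≡ 82.
  x = λ² - 15 - 15 = 6724 - 30 ≡ 19; y = λ·(15 - 19) - 25 ≡ 3. → (19, 3)
3G: (19, 3) + (15, 25). λ = (25 - 3)/(15 - 19) ≡ 22/85 mod 89. 85⁻¹ ≡ 22 (mod 89), so λ ≡ 39.
  x = λ² - 19 - 15 = 1521 - 34 ≡ 63; y = λ·(19 - 63) - 3 ≡ 61. → (63, 61)
4G: (63, 61) + (15, 25). λ = (25 - 61)/(15 - 63) ≡ 53/41 mod 89. 41⁻¹ ≡ 76 (mod 89) since 41·76 = 3116 ≡ 1, so λ ≡ 23.
  x = λ² - 63 - 15 = 529 - 78 ≡ 6; y = λ·(63 - 6) - 61 ≡ 4. → (6, 4)
5G: (6, 4) + (15, 25). λ = (25 - 4)/(15 - 6) ≡ 21/9 mod 89. 9⁻¹ ≡ 10 (mod 89) since 9·10 = 90 ≡ 1, so λ ≡ 32.
  x = λ² - 6 - 15 = 1024 - 21 ≡ 24; y = λ·(6 - 24) - 4 ≡ 43. → (24, 43)
6G: (24, 43) + (15, 25). λ = (25 - 43)/(15 - 24) ≡ 71/80 mod 89. 80⁻¹ ≡ 79 (mod 89), so λ ≡ 2.
  x = λ² - 24 - 15 = 4 - 39 ≡ 54; y = λ·(24 - 54) - 43 ≡ 75. → (54, 75)
7G: (54, 75) + (15, 25). λ = (25 - 75)/(15 - 54) ≡ 39/50 mod 89. 50⁻¹ ≡ 73 (mod 89), so λ ≡ 88.
  x = λ² - 54 - 15 = 7744 - 69 ≡ 21; y = λ·(54 - 21) - 75 ≡ 70. → (21, 70)

(21, 70)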